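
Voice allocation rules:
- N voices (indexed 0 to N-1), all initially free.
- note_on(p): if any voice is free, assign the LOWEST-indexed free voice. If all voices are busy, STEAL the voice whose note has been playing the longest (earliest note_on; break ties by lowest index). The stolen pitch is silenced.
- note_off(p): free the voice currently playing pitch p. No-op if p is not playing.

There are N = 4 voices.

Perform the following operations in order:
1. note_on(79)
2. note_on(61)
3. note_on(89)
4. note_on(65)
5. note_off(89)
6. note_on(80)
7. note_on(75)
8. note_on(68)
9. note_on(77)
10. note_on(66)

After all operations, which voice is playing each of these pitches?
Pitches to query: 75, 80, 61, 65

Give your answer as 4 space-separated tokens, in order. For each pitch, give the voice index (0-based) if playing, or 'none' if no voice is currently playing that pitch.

Answer: 0 none none none

Derivation:
Op 1: note_on(79): voice 0 is free -> assigned | voices=[79 - - -]
Op 2: note_on(61): voice 1 is free -> assigned | voices=[79 61 - -]
Op 3: note_on(89): voice 2 is free -> assigned | voices=[79 61 89 -]
Op 4: note_on(65): voice 3 is free -> assigned | voices=[79 61 89 65]
Op 5: note_off(89): free voice 2 | voices=[79 61 - 65]
Op 6: note_on(80): voice 2 is free -> assigned | voices=[79 61 80 65]
Op 7: note_on(75): all voices busy, STEAL voice 0 (pitch 79, oldest) -> assign | voices=[75 61 80 65]
Op 8: note_on(68): all voices busy, STEAL voice 1 (pitch 61, oldest) -> assign | voices=[75 68 80 65]
Op 9: note_on(77): all voices busy, STEAL voice 3 (pitch 65, oldest) -> assign | voices=[75 68 80 77]
Op 10: note_on(66): all voices busy, STEAL voice 2 (pitch 80, oldest) -> assign | voices=[75 68 66 77]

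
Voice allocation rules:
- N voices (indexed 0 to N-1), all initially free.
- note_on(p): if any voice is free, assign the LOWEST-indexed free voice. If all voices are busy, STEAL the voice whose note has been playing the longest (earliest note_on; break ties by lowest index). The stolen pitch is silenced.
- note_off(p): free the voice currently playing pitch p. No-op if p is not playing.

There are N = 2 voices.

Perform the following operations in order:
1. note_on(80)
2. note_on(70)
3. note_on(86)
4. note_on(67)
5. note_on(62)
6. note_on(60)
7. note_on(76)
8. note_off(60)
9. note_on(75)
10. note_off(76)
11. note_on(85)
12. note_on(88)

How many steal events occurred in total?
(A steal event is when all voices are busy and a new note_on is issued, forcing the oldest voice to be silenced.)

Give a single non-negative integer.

Op 1: note_on(80): voice 0 is free -> assigned | voices=[80 -]
Op 2: note_on(70): voice 1 is free -> assigned | voices=[80 70]
Op 3: note_on(86): all voices busy, STEAL voice 0 (pitch 80, oldest) -> assign | voices=[86 70]
Op 4: note_on(67): all voices busy, STEAL voice 1 (pitch 70, oldest) -> assign | voices=[86 67]
Op 5: note_on(62): all voices busy, STEAL voice 0 (pitch 86, oldest) -> assign | voices=[62 67]
Op 6: note_on(60): all voices busy, STEAL voice 1 (pitch 67, oldest) -> assign | voices=[62 60]
Op 7: note_on(76): all voices busy, STEAL voice 0 (pitch 62, oldest) -> assign | voices=[76 60]
Op 8: note_off(60): free voice 1 | voices=[76 -]
Op 9: note_on(75): voice 1 is free -> assigned | voices=[76 75]
Op 10: note_off(76): free voice 0 | voices=[- 75]
Op 11: note_on(85): voice 0 is free -> assigned | voices=[85 75]
Op 12: note_on(88): all voices busy, STEAL voice 1 (pitch 75, oldest) -> assign | voices=[85 88]

Answer: 6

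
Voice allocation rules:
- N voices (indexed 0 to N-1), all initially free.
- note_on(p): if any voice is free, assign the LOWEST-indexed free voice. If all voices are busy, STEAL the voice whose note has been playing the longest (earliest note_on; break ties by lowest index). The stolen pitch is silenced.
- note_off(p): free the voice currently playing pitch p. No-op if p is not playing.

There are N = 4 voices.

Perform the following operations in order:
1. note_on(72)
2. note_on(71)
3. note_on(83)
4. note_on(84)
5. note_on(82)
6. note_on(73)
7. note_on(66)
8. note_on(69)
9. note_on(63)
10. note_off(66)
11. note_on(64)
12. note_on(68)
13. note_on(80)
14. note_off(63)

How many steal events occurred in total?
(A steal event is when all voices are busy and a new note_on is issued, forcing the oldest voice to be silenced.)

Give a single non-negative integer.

Op 1: note_on(72): voice 0 is free -> assigned | voices=[72 - - -]
Op 2: note_on(71): voice 1 is free -> assigned | voices=[72 71 - -]
Op 3: note_on(83): voice 2 is free -> assigned | voices=[72 71 83 -]
Op 4: note_on(84): voice 3 is free -> assigned | voices=[72 71 83 84]
Op 5: note_on(82): all voices busy, STEAL voice 0 (pitch 72, oldest) -> assign | voices=[82 71 83 84]
Op 6: note_on(73): all voices busy, STEAL voice 1 (pitch 71, oldest) -> assign | voices=[82 73 83 84]
Op 7: note_on(66): all voices busy, STEAL voice 2 (pitch 83, oldest) -> assign | voices=[82 73 66 84]
Op 8: note_on(69): all voices busy, STEAL voice 3 (pitch 84, oldest) -> assign | voices=[82 73 66 69]
Op 9: note_on(63): all voices busy, STEAL voice 0 (pitch 82, oldest) -> assign | voices=[63 73 66 69]
Op 10: note_off(66): free voice 2 | voices=[63 73 - 69]
Op 11: note_on(64): voice 2 is free -> assigned | voices=[63 73 64 69]
Op 12: note_on(68): all voices busy, STEAL voice 1 (pitch 73, oldest) -> assign | voices=[63 68 64 69]
Op 13: note_on(80): all voices busy, STEAL voice 3 (pitch 69, oldest) -> assign | voices=[63 68 64 80]
Op 14: note_off(63): free voice 0 | voices=[- 68 64 80]

Answer: 7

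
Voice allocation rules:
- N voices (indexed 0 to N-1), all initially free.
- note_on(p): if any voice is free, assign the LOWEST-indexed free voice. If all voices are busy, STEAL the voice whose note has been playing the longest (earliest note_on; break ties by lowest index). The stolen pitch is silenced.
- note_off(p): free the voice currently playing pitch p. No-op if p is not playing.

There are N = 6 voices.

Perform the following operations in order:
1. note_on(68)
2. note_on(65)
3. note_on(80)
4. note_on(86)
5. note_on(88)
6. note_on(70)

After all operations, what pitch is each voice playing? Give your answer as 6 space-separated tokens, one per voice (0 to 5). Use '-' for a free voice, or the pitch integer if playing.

Answer: 68 65 80 86 88 70

Derivation:
Op 1: note_on(68): voice 0 is free -> assigned | voices=[68 - - - - -]
Op 2: note_on(65): voice 1 is free -> assigned | voices=[68 65 - - - -]
Op 3: note_on(80): voice 2 is free -> assigned | voices=[68 65 80 - - -]
Op 4: note_on(86): voice 3 is free -> assigned | voices=[68 65 80 86 - -]
Op 5: note_on(88): voice 4 is free -> assigned | voices=[68 65 80 86 88 -]
Op 6: note_on(70): voice 5 is free -> assigned | voices=[68 65 80 86 88 70]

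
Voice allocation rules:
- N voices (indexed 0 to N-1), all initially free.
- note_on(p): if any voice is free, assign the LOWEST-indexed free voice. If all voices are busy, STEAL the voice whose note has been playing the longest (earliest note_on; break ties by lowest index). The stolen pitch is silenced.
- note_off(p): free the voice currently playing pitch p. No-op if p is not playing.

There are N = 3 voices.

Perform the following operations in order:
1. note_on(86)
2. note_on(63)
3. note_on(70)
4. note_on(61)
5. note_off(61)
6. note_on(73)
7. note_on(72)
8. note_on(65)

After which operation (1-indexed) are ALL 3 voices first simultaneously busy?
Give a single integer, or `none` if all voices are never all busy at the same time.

Answer: 3

Derivation:
Op 1: note_on(86): voice 0 is free -> assigned | voices=[86 - -]
Op 2: note_on(63): voice 1 is free -> assigned | voices=[86 63 -]
Op 3: note_on(70): voice 2 is free -> assigned | voices=[86 63 70]
Op 4: note_on(61): all voices busy, STEAL voice 0 (pitch 86, oldest) -> assign | voices=[61 63 70]
Op 5: note_off(61): free voice 0 | voices=[- 63 70]
Op 6: note_on(73): voice 0 is free -> assigned | voices=[73 63 70]
Op 7: note_on(72): all voices busy, STEAL voice 1 (pitch 63, oldest) -> assign | voices=[73 72 70]
Op 8: note_on(65): all voices busy, STEAL voice 2 (pitch 70, oldest) -> assign | voices=[73 72 65]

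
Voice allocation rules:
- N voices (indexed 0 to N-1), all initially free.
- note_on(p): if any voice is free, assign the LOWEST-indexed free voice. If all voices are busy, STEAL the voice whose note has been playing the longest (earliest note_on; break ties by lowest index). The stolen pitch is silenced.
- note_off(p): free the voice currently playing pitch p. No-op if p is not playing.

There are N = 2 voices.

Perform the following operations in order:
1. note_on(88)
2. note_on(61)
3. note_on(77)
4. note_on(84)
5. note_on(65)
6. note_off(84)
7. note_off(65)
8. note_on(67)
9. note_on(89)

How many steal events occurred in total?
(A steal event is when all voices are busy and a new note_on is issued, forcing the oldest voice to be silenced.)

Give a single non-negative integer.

Answer: 3

Derivation:
Op 1: note_on(88): voice 0 is free -> assigned | voices=[88 -]
Op 2: note_on(61): voice 1 is free -> assigned | voices=[88 61]
Op 3: note_on(77): all voices busy, STEAL voice 0 (pitch 88, oldest) -> assign | voices=[77 61]
Op 4: note_on(84): all voices busy, STEAL voice 1 (pitch 61, oldest) -> assign | voices=[77 84]
Op 5: note_on(65): all voices busy, STEAL voice 0 (pitch 77, oldest) -> assign | voices=[65 84]
Op 6: note_off(84): free voice 1 | voices=[65 -]
Op 7: note_off(65): free voice 0 | voices=[- -]
Op 8: note_on(67): voice 0 is free -> assigned | voices=[67 -]
Op 9: note_on(89): voice 1 is free -> assigned | voices=[67 89]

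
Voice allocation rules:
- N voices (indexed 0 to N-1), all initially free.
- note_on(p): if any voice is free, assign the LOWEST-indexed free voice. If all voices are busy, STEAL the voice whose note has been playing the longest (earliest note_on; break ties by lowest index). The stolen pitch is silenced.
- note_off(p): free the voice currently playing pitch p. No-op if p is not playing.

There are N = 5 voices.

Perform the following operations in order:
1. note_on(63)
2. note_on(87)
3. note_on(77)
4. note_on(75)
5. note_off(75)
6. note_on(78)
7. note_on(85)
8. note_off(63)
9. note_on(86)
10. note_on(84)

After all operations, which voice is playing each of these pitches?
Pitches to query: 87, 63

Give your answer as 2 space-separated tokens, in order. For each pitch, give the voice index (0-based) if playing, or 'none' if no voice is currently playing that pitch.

Answer: none none

Derivation:
Op 1: note_on(63): voice 0 is free -> assigned | voices=[63 - - - -]
Op 2: note_on(87): voice 1 is free -> assigned | voices=[63 87 - - -]
Op 3: note_on(77): voice 2 is free -> assigned | voices=[63 87 77 - -]
Op 4: note_on(75): voice 3 is free -> assigned | voices=[63 87 77 75 -]
Op 5: note_off(75): free voice 3 | voices=[63 87 77 - -]
Op 6: note_on(78): voice 3 is free -> assigned | voices=[63 87 77 78 -]
Op 7: note_on(85): voice 4 is free -> assigned | voices=[63 87 77 78 85]
Op 8: note_off(63): free voice 0 | voices=[- 87 77 78 85]
Op 9: note_on(86): voice 0 is free -> assigned | voices=[86 87 77 78 85]
Op 10: note_on(84): all voices busy, STEAL voice 1 (pitch 87, oldest) -> assign | voices=[86 84 77 78 85]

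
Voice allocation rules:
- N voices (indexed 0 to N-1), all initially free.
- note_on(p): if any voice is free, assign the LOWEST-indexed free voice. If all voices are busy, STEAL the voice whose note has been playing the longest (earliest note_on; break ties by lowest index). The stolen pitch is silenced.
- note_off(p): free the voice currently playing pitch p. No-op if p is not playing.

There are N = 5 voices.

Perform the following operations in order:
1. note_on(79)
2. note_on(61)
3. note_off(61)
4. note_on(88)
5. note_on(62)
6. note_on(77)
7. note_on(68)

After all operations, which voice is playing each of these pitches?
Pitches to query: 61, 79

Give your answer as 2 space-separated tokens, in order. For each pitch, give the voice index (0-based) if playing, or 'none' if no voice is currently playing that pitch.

Op 1: note_on(79): voice 0 is free -> assigned | voices=[79 - - - -]
Op 2: note_on(61): voice 1 is free -> assigned | voices=[79 61 - - -]
Op 3: note_off(61): free voice 1 | voices=[79 - - - -]
Op 4: note_on(88): voice 1 is free -> assigned | voices=[79 88 - - -]
Op 5: note_on(62): voice 2 is free -> assigned | voices=[79 88 62 - -]
Op 6: note_on(77): voice 3 is free -> assigned | voices=[79 88 62 77 -]
Op 7: note_on(68): voice 4 is free -> assigned | voices=[79 88 62 77 68]

Answer: none 0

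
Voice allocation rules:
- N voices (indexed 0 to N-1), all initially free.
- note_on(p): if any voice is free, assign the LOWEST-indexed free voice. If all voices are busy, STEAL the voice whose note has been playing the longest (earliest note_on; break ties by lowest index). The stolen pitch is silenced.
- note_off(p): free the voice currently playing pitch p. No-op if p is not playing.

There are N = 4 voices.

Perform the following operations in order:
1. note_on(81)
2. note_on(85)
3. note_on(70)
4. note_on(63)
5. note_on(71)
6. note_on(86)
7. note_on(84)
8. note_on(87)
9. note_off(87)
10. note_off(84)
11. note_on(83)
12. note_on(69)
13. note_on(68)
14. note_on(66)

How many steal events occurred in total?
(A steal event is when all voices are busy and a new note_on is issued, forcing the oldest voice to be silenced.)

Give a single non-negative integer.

Answer: 6

Derivation:
Op 1: note_on(81): voice 0 is free -> assigned | voices=[81 - - -]
Op 2: note_on(85): voice 1 is free -> assigned | voices=[81 85 - -]
Op 3: note_on(70): voice 2 is free -> assigned | voices=[81 85 70 -]
Op 4: note_on(63): voice 3 is free -> assigned | voices=[81 85 70 63]
Op 5: note_on(71): all voices busy, STEAL voice 0 (pitch 81, oldest) -> assign | voices=[71 85 70 63]
Op 6: note_on(86): all voices busy, STEAL voice 1 (pitch 85, oldest) -> assign | voices=[71 86 70 63]
Op 7: note_on(84): all voices busy, STEAL voice 2 (pitch 70, oldest) -> assign | voices=[71 86 84 63]
Op 8: note_on(87): all voices busy, STEAL voice 3 (pitch 63, oldest) -> assign | voices=[71 86 84 87]
Op 9: note_off(87): free voice 3 | voices=[71 86 84 -]
Op 10: note_off(84): free voice 2 | voices=[71 86 - -]
Op 11: note_on(83): voice 2 is free -> assigned | voices=[71 86 83 -]
Op 12: note_on(69): voice 3 is free -> assigned | voices=[71 86 83 69]
Op 13: note_on(68): all voices busy, STEAL voice 0 (pitch 71, oldest) -> assign | voices=[68 86 83 69]
Op 14: note_on(66): all voices busy, STEAL voice 1 (pitch 86, oldest) -> assign | voices=[68 66 83 69]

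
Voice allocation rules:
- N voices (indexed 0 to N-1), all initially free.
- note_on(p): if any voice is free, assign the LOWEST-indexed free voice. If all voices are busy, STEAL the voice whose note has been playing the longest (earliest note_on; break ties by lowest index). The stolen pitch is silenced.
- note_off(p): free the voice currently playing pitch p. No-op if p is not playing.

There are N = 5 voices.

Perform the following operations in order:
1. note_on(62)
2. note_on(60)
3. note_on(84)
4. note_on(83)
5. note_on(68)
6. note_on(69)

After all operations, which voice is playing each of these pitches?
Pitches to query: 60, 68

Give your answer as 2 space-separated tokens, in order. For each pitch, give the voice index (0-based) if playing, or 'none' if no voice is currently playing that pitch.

Op 1: note_on(62): voice 0 is free -> assigned | voices=[62 - - - -]
Op 2: note_on(60): voice 1 is free -> assigned | voices=[62 60 - - -]
Op 3: note_on(84): voice 2 is free -> assigned | voices=[62 60 84 - -]
Op 4: note_on(83): voice 3 is free -> assigned | voices=[62 60 84 83 -]
Op 5: note_on(68): voice 4 is free -> assigned | voices=[62 60 84 83 68]
Op 6: note_on(69): all voices busy, STEAL voice 0 (pitch 62, oldest) -> assign | voices=[69 60 84 83 68]

Answer: 1 4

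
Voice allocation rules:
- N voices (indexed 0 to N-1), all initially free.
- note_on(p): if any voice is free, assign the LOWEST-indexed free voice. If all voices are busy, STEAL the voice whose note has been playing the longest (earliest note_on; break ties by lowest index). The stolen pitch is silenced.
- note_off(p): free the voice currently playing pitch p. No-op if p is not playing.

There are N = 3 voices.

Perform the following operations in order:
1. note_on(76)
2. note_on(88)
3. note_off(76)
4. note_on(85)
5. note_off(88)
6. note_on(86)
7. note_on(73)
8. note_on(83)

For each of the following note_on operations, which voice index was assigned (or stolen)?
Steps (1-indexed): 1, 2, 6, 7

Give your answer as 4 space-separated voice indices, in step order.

Answer: 0 1 1 2

Derivation:
Op 1: note_on(76): voice 0 is free -> assigned | voices=[76 - -]
Op 2: note_on(88): voice 1 is free -> assigned | voices=[76 88 -]
Op 3: note_off(76): free voice 0 | voices=[- 88 -]
Op 4: note_on(85): voice 0 is free -> assigned | voices=[85 88 -]
Op 5: note_off(88): free voice 1 | voices=[85 - -]
Op 6: note_on(86): voice 1 is free -> assigned | voices=[85 86 -]
Op 7: note_on(73): voice 2 is free -> assigned | voices=[85 86 73]
Op 8: note_on(83): all voices busy, STEAL voice 0 (pitch 85, oldest) -> assign | voices=[83 86 73]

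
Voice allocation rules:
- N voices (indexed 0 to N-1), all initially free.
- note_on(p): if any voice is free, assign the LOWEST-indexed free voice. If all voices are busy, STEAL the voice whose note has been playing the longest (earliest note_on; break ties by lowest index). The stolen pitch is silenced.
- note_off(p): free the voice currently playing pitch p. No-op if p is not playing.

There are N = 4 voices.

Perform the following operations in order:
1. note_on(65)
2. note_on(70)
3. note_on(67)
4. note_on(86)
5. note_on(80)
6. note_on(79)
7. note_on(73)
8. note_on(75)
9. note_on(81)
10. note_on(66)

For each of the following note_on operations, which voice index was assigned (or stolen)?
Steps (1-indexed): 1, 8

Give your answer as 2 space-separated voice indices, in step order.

Op 1: note_on(65): voice 0 is free -> assigned | voices=[65 - - -]
Op 2: note_on(70): voice 1 is free -> assigned | voices=[65 70 - -]
Op 3: note_on(67): voice 2 is free -> assigned | voices=[65 70 67 -]
Op 4: note_on(86): voice 3 is free -> assigned | voices=[65 70 67 86]
Op 5: note_on(80): all voices busy, STEAL voice 0 (pitch 65, oldest) -> assign | voices=[80 70 67 86]
Op 6: note_on(79): all voices busy, STEAL voice 1 (pitch 70, oldest) -> assign | voices=[80 79 67 86]
Op 7: note_on(73): all voices busy, STEAL voice 2 (pitch 67, oldest) -> assign | voices=[80 79 73 86]
Op 8: note_on(75): all voices busy, STEAL voice 3 (pitch 86, oldest) -> assign | voices=[80 79 73 75]
Op 9: note_on(81): all voices busy, STEAL voice 0 (pitch 80, oldest) -> assign | voices=[81 79 73 75]
Op 10: note_on(66): all voices busy, STEAL voice 1 (pitch 79, oldest) -> assign | voices=[81 66 73 75]

Answer: 0 3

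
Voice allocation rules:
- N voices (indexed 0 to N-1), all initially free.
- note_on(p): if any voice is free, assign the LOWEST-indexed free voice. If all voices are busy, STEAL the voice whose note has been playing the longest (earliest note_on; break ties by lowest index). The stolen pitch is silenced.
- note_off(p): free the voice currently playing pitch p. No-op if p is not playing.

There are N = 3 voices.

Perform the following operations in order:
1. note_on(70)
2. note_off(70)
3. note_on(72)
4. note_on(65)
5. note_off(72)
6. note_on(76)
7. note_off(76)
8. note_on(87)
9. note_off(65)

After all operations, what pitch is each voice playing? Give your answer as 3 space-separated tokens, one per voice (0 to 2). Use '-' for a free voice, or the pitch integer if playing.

Op 1: note_on(70): voice 0 is free -> assigned | voices=[70 - -]
Op 2: note_off(70): free voice 0 | voices=[- - -]
Op 3: note_on(72): voice 0 is free -> assigned | voices=[72 - -]
Op 4: note_on(65): voice 1 is free -> assigned | voices=[72 65 -]
Op 5: note_off(72): free voice 0 | voices=[- 65 -]
Op 6: note_on(76): voice 0 is free -> assigned | voices=[76 65 -]
Op 7: note_off(76): free voice 0 | voices=[- 65 -]
Op 8: note_on(87): voice 0 is free -> assigned | voices=[87 65 -]
Op 9: note_off(65): free voice 1 | voices=[87 - -]

Answer: 87 - -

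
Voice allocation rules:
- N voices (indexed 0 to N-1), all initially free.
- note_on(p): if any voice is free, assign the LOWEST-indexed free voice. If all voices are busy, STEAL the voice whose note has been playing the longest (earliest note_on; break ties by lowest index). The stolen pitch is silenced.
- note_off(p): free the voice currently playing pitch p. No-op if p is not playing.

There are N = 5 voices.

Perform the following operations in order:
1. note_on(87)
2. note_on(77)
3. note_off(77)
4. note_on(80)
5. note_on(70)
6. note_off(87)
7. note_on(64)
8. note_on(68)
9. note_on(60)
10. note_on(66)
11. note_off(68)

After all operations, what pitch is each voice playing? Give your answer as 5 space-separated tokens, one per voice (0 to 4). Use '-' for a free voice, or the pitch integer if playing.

Op 1: note_on(87): voice 0 is free -> assigned | voices=[87 - - - -]
Op 2: note_on(77): voice 1 is free -> assigned | voices=[87 77 - - -]
Op 3: note_off(77): free voice 1 | voices=[87 - - - -]
Op 4: note_on(80): voice 1 is free -> assigned | voices=[87 80 - - -]
Op 5: note_on(70): voice 2 is free -> assigned | voices=[87 80 70 - -]
Op 6: note_off(87): free voice 0 | voices=[- 80 70 - -]
Op 7: note_on(64): voice 0 is free -> assigned | voices=[64 80 70 - -]
Op 8: note_on(68): voice 3 is free -> assigned | voices=[64 80 70 68 -]
Op 9: note_on(60): voice 4 is free -> assigned | voices=[64 80 70 68 60]
Op 10: note_on(66): all voices busy, STEAL voice 1 (pitch 80, oldest) -> assign | voices=[64 66 70 68 60]
Op 11: note_off(68): free voice 3 | voices=[64 66 70 - 60]

Answer: 64 66 70 - 60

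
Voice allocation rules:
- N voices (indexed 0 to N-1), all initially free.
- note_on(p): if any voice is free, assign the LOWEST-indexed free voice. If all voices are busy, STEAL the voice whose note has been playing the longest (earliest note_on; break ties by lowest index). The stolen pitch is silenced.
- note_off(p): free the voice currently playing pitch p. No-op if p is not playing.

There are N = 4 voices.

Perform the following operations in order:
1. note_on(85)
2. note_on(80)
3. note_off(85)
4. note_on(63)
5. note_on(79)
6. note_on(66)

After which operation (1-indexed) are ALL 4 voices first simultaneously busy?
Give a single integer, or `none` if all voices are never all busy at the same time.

Answer: 6

Derivation:
Op 1: note_on(85): voice 0 is free -> assigned | voices=[85 - - -]
Op 2: note_on(80): voice 1 is free -> assigned | voices=[85 80 - -]
Op 3: note_off(85): free voice 0 | voices=[- 80 - -]
Op 4: note_on(63): voice 0 is free -> assigned | voices=[63 80 - -]
Op 5: note_on(79): voice 2 is free -> assigned | voices=[63 80 79 -]
Op 6: note_on(66): voice 3 is free -> assigned | voices=[63 80 79 66]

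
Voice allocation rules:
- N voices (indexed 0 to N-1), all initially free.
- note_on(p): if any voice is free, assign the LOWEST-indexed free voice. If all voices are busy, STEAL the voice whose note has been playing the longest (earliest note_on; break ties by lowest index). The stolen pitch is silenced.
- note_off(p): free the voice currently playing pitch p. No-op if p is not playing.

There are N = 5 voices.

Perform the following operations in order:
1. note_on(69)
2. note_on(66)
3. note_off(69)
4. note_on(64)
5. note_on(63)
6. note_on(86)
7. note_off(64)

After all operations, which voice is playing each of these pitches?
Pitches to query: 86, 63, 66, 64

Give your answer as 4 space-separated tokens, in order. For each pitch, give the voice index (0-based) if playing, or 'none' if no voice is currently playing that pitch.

Answer: 3 2 1 none

Derivation:
Op 1: note_on(69): voice 0 is free -> assigned | voices=[69 - - - -]
Op 2: note_on(66): voice 1 is free -> assigned | voices=[69 66 - - -]
Op 3: note_off(69): free voice 0 | voices=[- 66 - - -]
Op 4: note_on(64): voice 0 is free -> assigned | voices=[64 66 - - -]
Op 5: note_on(63): voice 2 is free -> assigned | voices=[64 66 63 - -]
Op 6: note_on(86): voice 3 is free -> assigned | voices=[64 66 63 86 -]
Op 7: note_off(64): free voice 0 | voices=[- 66 63 86 -]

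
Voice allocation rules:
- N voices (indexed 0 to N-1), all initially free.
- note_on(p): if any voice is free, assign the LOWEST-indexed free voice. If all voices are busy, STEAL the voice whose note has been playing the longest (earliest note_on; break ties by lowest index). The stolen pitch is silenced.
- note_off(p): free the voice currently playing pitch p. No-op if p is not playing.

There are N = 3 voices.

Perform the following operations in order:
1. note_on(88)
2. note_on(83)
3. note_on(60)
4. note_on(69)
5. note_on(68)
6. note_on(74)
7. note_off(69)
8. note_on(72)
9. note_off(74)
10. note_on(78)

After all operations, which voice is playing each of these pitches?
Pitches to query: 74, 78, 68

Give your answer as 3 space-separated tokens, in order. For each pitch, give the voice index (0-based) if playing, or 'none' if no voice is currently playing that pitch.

Answer: none 2 1

Derivation:
Op 1: note_on(88): voice 0 is free -> assigned | voices=[88 - -]
Op 2: note_on(83): voice 1 is free -> assigned | voices=[88 83 -]
Op 3: note_on(60): voice 2 is free -> assigned | voices=[88 83 60]
Op 4: note_on(69): all voices busy, STEAL voice 0 (pitch 88, oldest) -> assign | voices=[69 83 60]
Op 5: note_on(68): all voices busy, STEAL voice 1 (pitch 83, oldest) -> assign | voices=[69 68 60]
Op 6: note_on(74): all voices busy, STEAL voice 2 (pitch 60, oldest) -> assign | voices=[69 68 74]
Op 7: note_off(69): free voice 0 | voices=[- 68 74]
Op 8: note_on(72): voice 0 is free -> assigned | voices=[72 68 74]
Op 9: note_off(74): free voice 2 | voices=[72 68 -]
Op 10: note_on(78): voice 2 is free -> assigned | voices=[72 68 78]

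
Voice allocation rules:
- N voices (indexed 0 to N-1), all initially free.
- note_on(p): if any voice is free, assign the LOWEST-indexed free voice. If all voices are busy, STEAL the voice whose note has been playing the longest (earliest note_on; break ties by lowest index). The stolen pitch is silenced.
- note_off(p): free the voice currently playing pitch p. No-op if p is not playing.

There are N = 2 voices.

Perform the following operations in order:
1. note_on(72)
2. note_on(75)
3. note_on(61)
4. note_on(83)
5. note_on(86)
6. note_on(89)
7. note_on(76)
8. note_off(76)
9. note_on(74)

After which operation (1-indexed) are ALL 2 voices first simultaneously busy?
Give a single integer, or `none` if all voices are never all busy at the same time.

Answer: 2

Derivation:
Op 1: note_on(72): voice 0 is free -> assigned | voices=[72 -]
Op 2: note_on(75): voice 1 is free -> assigned | voices=[72 75]
Op 3: note_on(61): all voices busy, STEAL voice 0 (pitch 72, oldest) -> assign | voices=[61 75]
Op 4: note_on(83): all voices busy, STEAL voice 1 (pitch 75, oldest) -> assign | voices=[61 83]
Op 5: note_on(86): all voices busy, STEAL voice 0 (pitch 61, oldest) -> assign | voices=[86 83]
Op 6: note_on(89): all voices busy, STEAL voice 1 (pitch 83, oldest) -> assign | voices=[86 89]
Op 7: note_on(76): all voices busy, STEAL voice 0 (pitch 86, oldest) -> assign | voices=[76 89]
Op 8: note_off(76): free voice 0 | voices=[- 89]
Op 9: note_on(74): voice 0 is free -> assigned | voices=[74 89]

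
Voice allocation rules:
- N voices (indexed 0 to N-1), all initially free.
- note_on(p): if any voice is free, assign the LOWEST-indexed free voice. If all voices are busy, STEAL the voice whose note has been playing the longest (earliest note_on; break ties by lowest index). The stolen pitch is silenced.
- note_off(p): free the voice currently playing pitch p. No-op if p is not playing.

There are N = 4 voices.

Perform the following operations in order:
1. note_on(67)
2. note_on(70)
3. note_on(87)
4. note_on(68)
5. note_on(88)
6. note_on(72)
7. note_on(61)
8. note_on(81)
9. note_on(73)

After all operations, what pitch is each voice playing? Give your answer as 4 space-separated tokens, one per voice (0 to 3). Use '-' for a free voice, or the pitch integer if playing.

Op 1: note_on(67): voice 0 is free -> assigned | voices=[67 - - -]
Op 2: note_on(70): voice 1 is free -> assigned | voices=[67 70 - -]
Op 3: note_on(87): voice 2 is free -> assigned | voices=[67 70 87 -]
Op 4: note_on(68): voice 3 is free -> assigned | voices=[67 70 87 68]
Op 5: note_on(88): all voices busy, STEAL voice 0 (pitch 67, oldest) -> assign | voices=[88 70 87 68]
Op 6: note_on(72): all voices busy, STEAL voice 1 (pitch 70, oldest) -> assign | voices=[88 72 87 68]
Op 7: note_on(61): all voices busy, STEAL voice 2 (pitch 87, oldest) -> assign | voices=[88 72 61 68]
Op 8: note_on(81): all voices busy, STEAL voice 3 (pitch 68, oldest) -> assign | voices=[88 72 61 81]
Op 9: note_on(73): all voices busy, STEAL voice 0 (pitch 88, oldest) -> assign | voices=[73 72 61 81]

Answer: 73 72 61 81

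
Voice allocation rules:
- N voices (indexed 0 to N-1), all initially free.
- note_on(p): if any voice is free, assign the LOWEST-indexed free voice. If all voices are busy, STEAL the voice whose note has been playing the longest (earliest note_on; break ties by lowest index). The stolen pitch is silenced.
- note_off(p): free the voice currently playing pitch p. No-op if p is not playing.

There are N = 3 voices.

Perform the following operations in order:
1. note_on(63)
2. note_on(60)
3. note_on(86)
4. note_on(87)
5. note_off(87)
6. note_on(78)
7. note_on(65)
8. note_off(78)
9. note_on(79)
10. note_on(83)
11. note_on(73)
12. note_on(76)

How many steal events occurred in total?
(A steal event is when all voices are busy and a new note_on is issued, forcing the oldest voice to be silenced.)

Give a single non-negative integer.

Answer: 5

Derivation:
Op 1: note_on(63): voice 0 is free -> assigned | voices=[63 - -]
Op 2: note_on(60): voice 1 is free -> assigned | voices=[63 60 -]
Op 3: note_on(86): voice 2 is free -> assigned | voices=[63 60 86]
Op 4: note_on(87): all voices busy, STEAL voice 0 (pitch 63, oldest) -> assign | voices=[87 60 86]
Op 5: note_off(87): free voice 0 | voices=[- 60 86]
Op 6: note_on(78): voice 0 is free -> assigned | voices=[78 60 86]
Op 7: note_on(65): all voices busy, STEAL voice 1 (pitch 60, oldest) -> assign | voices=[78 65 86]
Op 8: note_off(78): free voice 0 | voices=[- 65 86]
Op 9: note_on(79): voice 0 is free -> assigned | voices=[79 65 86]
Op 10: note_on(83): all voices busy, STEAL voice 2 (pitch 86, oldest) -> assign | voices=[79 65 83]
Op 11: note_on(73): all voices busy, STEAL voice 1 (pitch 65, oldest) -> assign | voices=[79 73 83]
Op 12: note_on(76): all voices busy, STEAL voice 0 (pitch 79, oldest) -> assign | voices=[76 73 83]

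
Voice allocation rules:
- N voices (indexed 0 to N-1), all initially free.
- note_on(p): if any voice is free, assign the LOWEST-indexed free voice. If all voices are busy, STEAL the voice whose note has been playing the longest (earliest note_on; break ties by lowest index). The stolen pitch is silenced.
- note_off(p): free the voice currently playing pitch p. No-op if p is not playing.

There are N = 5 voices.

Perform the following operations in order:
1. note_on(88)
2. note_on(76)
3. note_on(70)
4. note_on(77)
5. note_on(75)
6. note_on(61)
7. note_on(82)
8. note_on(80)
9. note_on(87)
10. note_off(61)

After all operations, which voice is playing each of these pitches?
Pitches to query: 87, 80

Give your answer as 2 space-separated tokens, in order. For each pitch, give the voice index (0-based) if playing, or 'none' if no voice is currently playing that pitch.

Op 1: note_on(88): voice 0 is free -> assigned | voices=[88 - - - -]
Op 2: note_on(76): voice 1 is free -> assigned | voices=[88 76 - - -]
Op 3: note_on(70): voice 2 is free -> assigned | voices=[88 76 70 - -]
Op 4: note_on(77): voice 3 is free -> assigned | voices=[88 76 70 77 -]
Op 5: note_on(75): voice 4 is free -> assigned | voices=[88 76 70 77 75]
Op 6: note_on(61): all voices busy, STEAL voice 0 (pitch 88, oldest) -> assign | voices=[61 76 70 77 75]
Op 7: note_on(82): all voices busy, STEAL voice 1 (pitch 76, oldest) -> assign | voices=[61 82 70 77 75]
Op 8: note_on(80): all voices busy, STEAL voice 2 (pitch 70, oldest) -> assign | voices=[61 82 80 77 75]
Op 9: note_on(87): all voices busy, STEAL voice 3 (pitch 77, oldest) -> assign | voices=[61 82 80 87 75]
Op 10: note_off(61): free voice 0 | voices=[- 82 80 87 75]

Answer: 3 2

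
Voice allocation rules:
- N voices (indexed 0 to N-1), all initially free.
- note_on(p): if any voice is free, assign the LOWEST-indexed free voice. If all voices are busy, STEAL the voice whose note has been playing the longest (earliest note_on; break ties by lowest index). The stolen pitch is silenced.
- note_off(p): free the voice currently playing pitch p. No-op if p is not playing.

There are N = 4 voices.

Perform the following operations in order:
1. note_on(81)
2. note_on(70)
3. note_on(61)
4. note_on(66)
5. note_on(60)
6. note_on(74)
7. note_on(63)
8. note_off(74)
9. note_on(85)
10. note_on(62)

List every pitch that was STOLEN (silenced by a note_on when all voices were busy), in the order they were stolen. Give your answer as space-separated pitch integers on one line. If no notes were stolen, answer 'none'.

Answer: 81 70 61 66

Derivation:
Op 1: note_on(81): voice 0 is free -> assigned | voices=[81 - - -]
Op 2: note_on(70): voice 1 is free -> assigned | voices=[81 70 - -]
Op 3: note_on(61): voice 2 is free -> assigned | voices=[81 70 61 -]
Op 4: note_on(66): voice 3 is free -> assigned | voices=[81 70 61 66]
Op 5: note_on(60): all voices busy, STEAL voice 0 (pitch 81, oldest) -> assign | voices=[60 70 61 66]
Op 6: note_on(74): all voices busy, STEAL voice 1 (pitch 70, oldest) -> assign | voices=[60 74 61 66]
Op 7: note_on(63): all voices busy, STEAL voice 2 (pitch 61, oldest) -> assign | voices=[60 74 63 66]
Op 8: note_off(74): free voice 1 | voices=[60 - 63 66]
Op 9: note_on(85): voice 1 is free -> assigned | voices=[60 85 63 66]
Op 10: note_on(62): all voices busy, STEAL voice 3 (pitch 66, oldest) -> assign | voices=[60 85 63 62]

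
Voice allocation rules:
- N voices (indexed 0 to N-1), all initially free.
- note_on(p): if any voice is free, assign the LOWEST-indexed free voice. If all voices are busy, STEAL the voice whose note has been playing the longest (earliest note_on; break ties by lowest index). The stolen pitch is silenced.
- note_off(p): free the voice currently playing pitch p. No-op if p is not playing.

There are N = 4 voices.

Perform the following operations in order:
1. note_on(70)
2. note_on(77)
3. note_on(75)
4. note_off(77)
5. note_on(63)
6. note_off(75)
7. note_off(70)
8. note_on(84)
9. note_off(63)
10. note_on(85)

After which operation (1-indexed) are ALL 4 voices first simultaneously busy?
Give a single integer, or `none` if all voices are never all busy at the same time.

Answer: none

Derivation:
Op 1: note_on(70): voice 0 is free -> assigned | voices=[70 - - -]
Op 2: note_on(77): voice 1 is free -> assigned | voices=[70 77 - -]
Op 3: note_on(75): voice 2 is free -> assigned | voices=[70 77 75 -]
Op 4: note_off(77): free voice 1 | voices=[70 - 75 -]
Op 5: note_on(63): voice 1 is free -> assigned | voices=[70 63 75 -]
Op 6: note_off(75): free voice 2 | voices=[70 63 - -]
Op 7: note_off(70): free voice 0 | voices=[- 63 - -]
Op 8: note_on(84): voice 0 is free -> assigned | voices=[84 63 - -]
Op 9: note_off(63): free voice 1 | voices=[84 - - -]
Op 10: note_on(85): voice 1 is free -> assigned | voices=[84 85 - -]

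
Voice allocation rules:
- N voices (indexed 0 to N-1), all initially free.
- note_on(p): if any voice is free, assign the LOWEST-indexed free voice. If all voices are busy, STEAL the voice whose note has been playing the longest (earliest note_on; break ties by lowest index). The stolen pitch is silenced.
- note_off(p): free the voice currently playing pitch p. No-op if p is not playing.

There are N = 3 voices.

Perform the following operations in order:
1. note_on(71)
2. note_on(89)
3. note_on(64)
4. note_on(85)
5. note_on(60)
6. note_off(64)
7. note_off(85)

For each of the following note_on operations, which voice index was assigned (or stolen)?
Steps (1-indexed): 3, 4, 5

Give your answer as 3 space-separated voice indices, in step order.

Op 1: note_on(71): voice 0 is free -> assigned | voices=[71 - -]
Op 2: note_on(89): voice 1 is free -> assigned | voices=[71 89 -]
Op 3: note_on(64): voice 2 is free -> assigned | voices=[71 89 64]
Op 4: note_on(85): all voices busy, STEAL voice 0 (pitch 71, oldest) -> assign | voices=[85 89 64]
Op 5: note_on(60): all voices busy, STEAL voice 1 (pitch 89, oldest) -> assign | voices=[85 60 64]
Op 6: note_off(64): free voice 2 | voices=[85 60 -]
Op 7: note_off(85): free voice 0 | voices=[- 60 -]

Answer: 2 0 1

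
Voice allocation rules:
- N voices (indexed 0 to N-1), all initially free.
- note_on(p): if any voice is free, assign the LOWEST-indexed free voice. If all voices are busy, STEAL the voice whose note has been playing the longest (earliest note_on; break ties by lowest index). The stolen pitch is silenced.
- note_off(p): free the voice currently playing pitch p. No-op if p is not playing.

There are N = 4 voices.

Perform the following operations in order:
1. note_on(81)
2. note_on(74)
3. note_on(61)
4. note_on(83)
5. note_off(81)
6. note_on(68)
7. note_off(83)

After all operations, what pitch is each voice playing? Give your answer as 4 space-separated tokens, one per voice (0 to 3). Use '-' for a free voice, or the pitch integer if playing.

Op 1: note_on(81): voice 0 is free -> assigned | voices=[81 - - -]
Op 2: note_on(74): voice 1 is free -> assigned | voices=[81 74 - -]
Op 3: note_on(61): voice 2 is free -> assigned | voices=[81 74 61 -]
Op 4: note_on(83): voice 3 is free -> assigned | voices=[81 74 61 83]
Op 5: note_off(81): free voice 0 | voices=[- 74 61 83]
Op 6: note_on(68): voice 0 is free -> assigned | voices=[68 74 61 83]
Op 7: note_off(83): free voice 3 | voices=[68 74 61 -]

Answer: 68 74 61 -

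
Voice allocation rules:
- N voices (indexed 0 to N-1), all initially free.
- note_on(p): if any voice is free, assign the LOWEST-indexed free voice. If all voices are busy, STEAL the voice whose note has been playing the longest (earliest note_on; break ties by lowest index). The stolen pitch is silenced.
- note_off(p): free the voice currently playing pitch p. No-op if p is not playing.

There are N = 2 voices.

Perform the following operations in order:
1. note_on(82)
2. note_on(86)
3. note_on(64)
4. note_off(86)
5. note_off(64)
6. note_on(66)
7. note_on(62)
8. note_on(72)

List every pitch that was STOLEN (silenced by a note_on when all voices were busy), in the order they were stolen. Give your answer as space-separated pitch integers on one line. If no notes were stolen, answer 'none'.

Answer: 82 66

Derivation:
Op 1: note_on(82): voice 0 is free -> assigned | voices=[82 -]
Op 2: note_on(86): voice 1 is free -> assigned | voices=[82 86]
Op 3: note_on(64): all voices busy, STEAL voice 0 (pitch 82, oldest) -> assign | voices=[64 86]
Op 4: note_off(86): free voice 1 | voices=[64 -]
Op 5: note_off(64): free voice 0 | voices=[- -]
Op 6: note_on(66): voice 0 is free -> assigned | voices=[66 -]
Op 7: note_on(62): voice 1 is free -> assigned | voices=[66 62]
Op 8: note_on(72): all voices busy, STEAL voice 0 (pitch 66, oldest) -> assign | voices=[72 62]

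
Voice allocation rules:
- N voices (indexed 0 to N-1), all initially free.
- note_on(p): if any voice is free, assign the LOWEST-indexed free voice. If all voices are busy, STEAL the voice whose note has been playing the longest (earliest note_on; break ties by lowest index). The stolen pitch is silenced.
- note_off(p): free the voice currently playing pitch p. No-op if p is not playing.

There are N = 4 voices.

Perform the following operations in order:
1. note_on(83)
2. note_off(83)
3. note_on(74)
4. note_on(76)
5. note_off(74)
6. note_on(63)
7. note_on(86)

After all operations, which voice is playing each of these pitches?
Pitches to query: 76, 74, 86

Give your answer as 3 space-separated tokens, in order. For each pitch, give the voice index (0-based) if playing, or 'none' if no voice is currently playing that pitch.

Answer: 1 none 2

Derivation:
Op 1: note_on(83): voice 0 is free -> assigned | voices=[83 - - -]
Op 2: note_off(83): free voice 0 | voices=[- - - -]
Op 3: note_on(74): voice 0 is free -> assigned | voices=[74 - - -]
Op 4: note_on(76): voice 1 is free -> assigned | voices=[74 76 - -]
Op 5: note_off(74): free voice 0 | voices=[- 76 - -]
Op 6: note_on(63): voice 0 is free -> assigned | voices=[63 76 - -]
Op 7: note_on(86): voice 2 is free -> assigned | voices=[63 76 86 -]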